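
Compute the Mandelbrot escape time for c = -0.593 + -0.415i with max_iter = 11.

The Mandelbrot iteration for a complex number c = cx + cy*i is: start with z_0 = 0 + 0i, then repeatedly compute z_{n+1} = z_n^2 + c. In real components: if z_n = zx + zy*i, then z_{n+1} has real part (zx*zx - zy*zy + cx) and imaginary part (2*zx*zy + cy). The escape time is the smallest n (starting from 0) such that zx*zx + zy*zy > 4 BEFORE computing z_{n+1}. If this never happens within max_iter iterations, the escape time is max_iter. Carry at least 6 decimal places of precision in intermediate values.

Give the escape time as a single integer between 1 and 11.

z_0 = 0 + 0i, c = -0.5930 + -0.4150i
Iter 1: z = -0.5930 + -0.4150i, |z|^2 = 0.5239
Iter 2: z = -0.4136 + 0.0772i, |z|^2 = 0.1770
Iter 3: z = -0.4279 + -0.4788i, |z|^2 = 0.4124
Iter 4: z = -0.6392 + -0.0052i, |z|^2 = 0.4086
Iter 5: z = -0.1845 + -0.4084i, |z|^2 = 0.2008
Iter 6: z = -0.7257 + -0.2643i, |z|^2 = 0.5966
Iter 7: z = -0.1362 + -0.0313i, |z|^2 = 0.0195
Iter 8: z = -0.5754 + -0.4065i, |z|^2 = 0.4963
Iter 9: z = -0.4271 + 0.0528i, |z|^2 = 0.1852
Iter 10: z = -0.4134 + -0.4601i, |z|^2 = 0.3826

Answer: 11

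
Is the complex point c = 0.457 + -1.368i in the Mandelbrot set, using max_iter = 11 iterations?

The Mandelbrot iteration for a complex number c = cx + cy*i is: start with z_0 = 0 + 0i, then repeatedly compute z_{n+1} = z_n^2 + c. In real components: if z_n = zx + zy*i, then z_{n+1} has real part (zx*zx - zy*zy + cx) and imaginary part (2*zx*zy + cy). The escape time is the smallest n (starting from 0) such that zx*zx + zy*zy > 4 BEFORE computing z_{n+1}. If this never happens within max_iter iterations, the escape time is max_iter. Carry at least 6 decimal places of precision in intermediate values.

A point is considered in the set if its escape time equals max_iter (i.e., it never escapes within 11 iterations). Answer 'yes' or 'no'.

Answer: no

Derivation:
z_0 = 0 + 0i, c = 0.4570 + -1.3680i
Iter 1: z = 0.4570 + -1.3680i, |z|^2 = 2.0803
Iter 2: z = -1.2056 + -2.6184i, |z|^2 = 8.3092
Escaped at iteration 2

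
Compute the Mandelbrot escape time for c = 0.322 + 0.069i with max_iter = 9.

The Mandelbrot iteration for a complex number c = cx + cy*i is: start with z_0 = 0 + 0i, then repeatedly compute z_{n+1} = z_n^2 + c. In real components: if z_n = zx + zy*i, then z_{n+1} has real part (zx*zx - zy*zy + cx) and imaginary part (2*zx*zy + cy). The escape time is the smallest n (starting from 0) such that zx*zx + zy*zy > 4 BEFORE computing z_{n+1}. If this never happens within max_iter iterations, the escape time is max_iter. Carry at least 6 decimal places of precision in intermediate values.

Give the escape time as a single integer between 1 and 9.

Answer: 9

Derivation:
z_0 = 0 + 0i, c = 0.3220 + 0.0690i
Iter 1: z = 0.3220 + 0.0690i, |z|^2 = 0.1084
Iter 2: z = 0.4209 + 0.1134i, |z|^2 = 0.1900
Iter 3: z = 0.4863 + 0.1645i, |z|^2 = 0.2636
Iter 4: z = 0.5314 + 0.2290i, |z|^2 = 0.3349
Iter 5: z = 0.5520 + 0.3124i, |z|^2 = 0.4023
Iter 6: z = 0.5291 + 0.4139i, |z|^2 = 0.4512
Iter 7: z = 0.4307 + 0.5070i, |z|^2 = 0.4425
Iter 8: z = 0.2505 + 0.5057i, |z|^2 = 0.3184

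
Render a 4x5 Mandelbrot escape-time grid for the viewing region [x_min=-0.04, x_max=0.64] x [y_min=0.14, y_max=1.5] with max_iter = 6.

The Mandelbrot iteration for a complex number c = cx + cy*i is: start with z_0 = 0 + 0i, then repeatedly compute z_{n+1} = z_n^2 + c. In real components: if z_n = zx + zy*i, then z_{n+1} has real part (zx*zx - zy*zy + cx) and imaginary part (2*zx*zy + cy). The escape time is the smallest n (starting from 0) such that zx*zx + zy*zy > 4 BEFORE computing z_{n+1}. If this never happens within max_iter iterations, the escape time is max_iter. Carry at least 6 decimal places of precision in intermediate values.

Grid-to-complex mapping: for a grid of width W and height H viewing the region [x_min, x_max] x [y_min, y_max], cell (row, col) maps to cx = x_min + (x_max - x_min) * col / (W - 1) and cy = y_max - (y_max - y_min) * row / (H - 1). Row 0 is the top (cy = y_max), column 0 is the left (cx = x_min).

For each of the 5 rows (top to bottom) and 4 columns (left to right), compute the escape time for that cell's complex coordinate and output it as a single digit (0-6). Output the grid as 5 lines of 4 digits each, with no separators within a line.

Answer: 2222
4322
6543
6663
6664

Derivation:
(row=0, col=0): c = -0.0400 + 1.5000i → escape time 2
(row=0, col=1): c = 0.1867 + 1.5000i → escape time 2
(row=0, col=2): c = 0.4133 + 1.5000i → escape time 2
(row=0, col=3): c = 0.6400 + 1.5000i → escape time 2
(row=1, col=0): c = -0.0400 + 1.1600i → escape time 4
(row=1, col=1): c = 0.1867 + 1.1600i → escape time 3
(row=1, col=2): c = 0.4133 + 1.1600i → escape time 2
(row=1, col=3): c = 0.6400 + 1.1600i → escape time 2
(row=2, col=0): c = -0.0400 + 0.8200i → escape time 6
(row=2, col=1): c = 0.1867 + 0.8200i → escape time 5
(row=2, col=2): c = 0.4133 + 0.8200i → escape time 4
(row=2, col=3): c = 0.6400 + 0.8200i → escape time 3
(row=3, col=0): c = -0.0400 + 0.4800i → escape time 6
(row=3, col=1): c = 0.1867 + 0.4800i → escape time 6
(row=3, col=2): c = 0.4133 + 0.4800i → escape time 6
(row=3, col=3): c = 0.6400 + 0.4800i → escape time 3
(row=4, col=0): c = -0.0400 + 0.1400i → escape time 6
(row=4, col=1): c = 0.1867 + 0.1400i → escape time 6
(row=4, col=2): c = 0.4133 + 0.1400i → escape time 6
(row=4, col=3): c = 0.6400 + 0.1400i → escape time 4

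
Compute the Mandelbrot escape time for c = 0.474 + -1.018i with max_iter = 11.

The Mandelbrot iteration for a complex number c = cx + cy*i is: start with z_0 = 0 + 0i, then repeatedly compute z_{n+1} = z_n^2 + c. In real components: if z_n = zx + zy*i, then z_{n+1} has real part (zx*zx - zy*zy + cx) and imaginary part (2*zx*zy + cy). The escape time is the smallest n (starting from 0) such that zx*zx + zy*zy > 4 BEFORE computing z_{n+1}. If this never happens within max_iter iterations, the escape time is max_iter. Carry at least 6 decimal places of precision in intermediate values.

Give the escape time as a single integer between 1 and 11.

Answer: 2

Derivation:
z_0 = 0 + 0i, c = 0.4740 + -1.0180i
Iter 1: z = 0.4740 + -1.0180i, |z|^2 = 1.2610
Iter 2: z = -0.3376 + -1.9831i, |z|^2 = 4.0465
Escaped at iteration 2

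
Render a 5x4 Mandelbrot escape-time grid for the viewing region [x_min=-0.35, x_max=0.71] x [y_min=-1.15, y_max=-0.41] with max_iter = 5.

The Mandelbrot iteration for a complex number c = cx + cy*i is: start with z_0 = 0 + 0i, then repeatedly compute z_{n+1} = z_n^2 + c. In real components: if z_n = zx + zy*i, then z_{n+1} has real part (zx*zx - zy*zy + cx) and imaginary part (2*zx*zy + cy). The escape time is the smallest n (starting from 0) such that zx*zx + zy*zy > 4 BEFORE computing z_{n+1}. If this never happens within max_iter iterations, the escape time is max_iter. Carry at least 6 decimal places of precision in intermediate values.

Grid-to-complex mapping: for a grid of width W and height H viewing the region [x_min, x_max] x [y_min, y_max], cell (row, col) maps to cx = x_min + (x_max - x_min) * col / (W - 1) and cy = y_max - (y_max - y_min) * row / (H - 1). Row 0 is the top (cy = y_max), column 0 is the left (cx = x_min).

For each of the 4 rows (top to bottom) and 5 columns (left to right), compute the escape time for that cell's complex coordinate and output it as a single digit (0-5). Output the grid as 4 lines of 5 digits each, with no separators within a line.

(row=0, col=0): c = -0.3500 + -0.4100i → escape time 5
(row=0, col=1): c = -0.0850 + -0.4100i → escape time 5
(row=0, col=2): c = 0.1800 + -0.4100i → escape time 5
(row=0, col=3): c = 0.4450 + -0.4100i → escape time 5
(row=0, col=4): c = 0.7100 + -0.4100i → escape time 3
(row=1, col=0): c = -0.3500 + -0.6567i → escape time 5
(row=1, col=1): c = -0.0850 + -0.6567i → escape time 5
(row=1, col=2): c = 0.1800 + -0.6567i → escape time 5
(row=1, col=3): c = 0.4450 + -0.6567i → escape time 5
(row=1, col=4): c = 0.7100 + -0.6567i → escape time 3
(row=2, col=0): c = -0.3500 + -0.9033i → escape time 5
(row=2, col=1): c = -0.0850 + -0.9033i → escape time 5
(row=2, col=2): c = 0.1800 + -0.9033i → escape time 4
(row=2, col=3): c = 0.4450 + -0.9033i → escape time 3
(row=2, col=4): c = 0.7100 + -0.9033i → escape time 2
(row=3, col=0): c = -0.3500 + -1.1500i → escape time 4
(row=3, col=1): c = -0.0850 + -1.1500i → escape time 4
(row=3, col=2): c = 0.1800 + -1.1500i → escape time 3
(row=3, col=3): c = 0.4450 + -1.1500i → escape time 2
(row=3, col=4): c = 0.7100 + -1.1500i → escape time 2

Answer: 55553
55553
55432
44322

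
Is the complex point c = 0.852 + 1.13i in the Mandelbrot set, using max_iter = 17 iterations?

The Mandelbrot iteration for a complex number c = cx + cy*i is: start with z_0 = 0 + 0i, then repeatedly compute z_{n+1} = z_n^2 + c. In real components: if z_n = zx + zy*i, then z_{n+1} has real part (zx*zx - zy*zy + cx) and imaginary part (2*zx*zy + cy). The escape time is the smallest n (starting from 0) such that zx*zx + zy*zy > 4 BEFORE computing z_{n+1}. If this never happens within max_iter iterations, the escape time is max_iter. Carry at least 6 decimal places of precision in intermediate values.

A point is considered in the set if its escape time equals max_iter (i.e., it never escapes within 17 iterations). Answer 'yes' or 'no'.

Answer: no

Derivation:
z_0 = 0 + 0i, c = 0.8520 + 1.1300i
Iter 1: z = 0.8520 + 1.1300i, |z|^2 = 2.0028
Iter 2: z = 0.3010 + 3.0555i, |z|^2 = 9.4268
Escaped at iteration 2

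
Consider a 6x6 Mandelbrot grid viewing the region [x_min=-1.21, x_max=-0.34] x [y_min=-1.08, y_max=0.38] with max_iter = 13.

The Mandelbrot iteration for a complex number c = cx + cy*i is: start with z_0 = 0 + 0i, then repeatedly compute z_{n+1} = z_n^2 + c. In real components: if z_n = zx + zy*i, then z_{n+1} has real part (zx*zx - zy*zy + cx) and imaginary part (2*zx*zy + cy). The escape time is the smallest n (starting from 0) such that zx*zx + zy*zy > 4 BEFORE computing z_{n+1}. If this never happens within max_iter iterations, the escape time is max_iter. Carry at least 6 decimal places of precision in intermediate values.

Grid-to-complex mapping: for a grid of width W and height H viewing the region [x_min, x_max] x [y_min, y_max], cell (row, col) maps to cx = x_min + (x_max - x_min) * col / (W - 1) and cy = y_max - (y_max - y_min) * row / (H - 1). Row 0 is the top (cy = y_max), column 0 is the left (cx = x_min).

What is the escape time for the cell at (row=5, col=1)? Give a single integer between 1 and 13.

Answer: 3

Derivation:
z_0 = 0 + 0i, c = -1.0360 + -1.0800i
Iter 1: z = -1.0360 + -1.0800i, |z|^2 = 2.2397
Iter 2: z = -1.1291 + 1.1578i, |z|^2 = 2.6153
Iter 3: z = -1.1015 + -3.6945i, |z|^2 = 14.8624
Escaped at iteration 3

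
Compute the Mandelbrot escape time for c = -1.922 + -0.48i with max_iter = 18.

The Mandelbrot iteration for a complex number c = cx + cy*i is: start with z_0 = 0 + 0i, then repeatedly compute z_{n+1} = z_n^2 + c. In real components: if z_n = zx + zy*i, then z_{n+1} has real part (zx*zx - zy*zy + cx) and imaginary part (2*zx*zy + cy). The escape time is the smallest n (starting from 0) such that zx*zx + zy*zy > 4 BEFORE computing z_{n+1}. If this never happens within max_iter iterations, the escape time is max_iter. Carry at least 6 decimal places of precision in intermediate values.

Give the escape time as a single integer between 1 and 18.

Answer: 2

Derivation:
z_0 = 0 + 0i, c = -1.9220 + -0.4800i
Iter 1: z = -1.9220 + -0.4800i, |z|^2 = 3.9245
Iter 2: z = 1.5417 + 1.3651i, |z|^2 = 4.2403
Escaped at iteration 2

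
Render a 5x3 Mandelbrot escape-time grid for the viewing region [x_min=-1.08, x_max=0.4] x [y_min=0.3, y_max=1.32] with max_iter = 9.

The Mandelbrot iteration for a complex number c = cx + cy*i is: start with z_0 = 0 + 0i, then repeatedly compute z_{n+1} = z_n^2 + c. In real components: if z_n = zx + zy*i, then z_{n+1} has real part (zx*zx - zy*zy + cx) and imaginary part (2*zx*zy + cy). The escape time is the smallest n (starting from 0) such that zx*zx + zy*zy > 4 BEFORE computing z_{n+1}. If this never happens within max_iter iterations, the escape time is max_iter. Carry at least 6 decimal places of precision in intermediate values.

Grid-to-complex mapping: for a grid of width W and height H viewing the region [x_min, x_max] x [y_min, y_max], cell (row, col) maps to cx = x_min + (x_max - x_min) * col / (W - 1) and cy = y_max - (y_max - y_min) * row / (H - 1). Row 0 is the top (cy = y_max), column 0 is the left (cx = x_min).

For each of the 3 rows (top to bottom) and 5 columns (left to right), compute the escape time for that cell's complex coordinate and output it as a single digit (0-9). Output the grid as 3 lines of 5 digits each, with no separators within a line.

(row=0, col=0): c = -1.0800 + 1.3200i → escape time 2
(row=0, col=1): c = -0.7100 + 1.3200i → escape time 2
(row=0, col=2): c = -0.3400 + 1.3200i → escape time 2
(row=0, col=3): c = 0.0300 + 1.3200i → escape time 2
(row=0, col=4): c = 0.4000 + 1.3200i → escape time 2
(row=1, col=0): c = -1.0800 + 0.8100i → escape time 3
(row=1, col=1): c = -0.7100 + 0.8100i → escape time 4
(row=1, col=2): c = -0.3400 + 0.8100i → escape time 7
(row=1, col=3): c = 0.0300 + 0.8100i → escape time 9
(row=1, col=4): c = 0.4000 + 0.8100i → escape time 4
(row=2, col=0): c = -1.0800 + 0.3000i → escape time 9
(row=2, col=1): c = -0.7100 + 0.3000i → escape time 9
(row=2, col=2): c = -0.3400 + 0.3000i → escape time 9
(row=2, col=3): c = 0.0300 + 0.3000i → escape time 9
(row=2, col=4): c = 0.4000 + 0.3000i → escape time 9

Answer: 22222
34794
99999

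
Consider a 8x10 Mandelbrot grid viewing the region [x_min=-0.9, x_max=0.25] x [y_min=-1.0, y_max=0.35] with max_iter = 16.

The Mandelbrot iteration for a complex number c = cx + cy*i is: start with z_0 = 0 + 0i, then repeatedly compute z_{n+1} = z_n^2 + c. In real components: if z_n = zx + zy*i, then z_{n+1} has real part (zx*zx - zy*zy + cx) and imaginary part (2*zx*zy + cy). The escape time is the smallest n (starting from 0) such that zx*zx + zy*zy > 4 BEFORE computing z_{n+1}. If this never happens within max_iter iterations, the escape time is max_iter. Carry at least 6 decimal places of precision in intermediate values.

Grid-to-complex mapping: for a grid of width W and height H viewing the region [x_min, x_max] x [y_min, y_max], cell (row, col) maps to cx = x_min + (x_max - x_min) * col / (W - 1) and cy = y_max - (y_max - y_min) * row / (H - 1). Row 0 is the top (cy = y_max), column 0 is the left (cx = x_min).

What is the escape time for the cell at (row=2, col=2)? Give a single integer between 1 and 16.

Answer: 16

Derivation:
z_0 = 0 + 0i, c = -0.5714 + 0.0500i
Iter 1: z = -0.5714 + 0.0500i, |z|^2 = 0.3290
Iter 2: z = -0.2474 + -0.0071i, |z|^2 = 0.0613
Iter 3: z = -0.5103 + 0.0535i, |z|^2 = 0.2632
Iter 4: z = -0.3139 + -0.0046i, |z|^2 = 0.0986
Iter 5: z = -0.4729 + 0.0529i, |z|^2 = 0.2264
Iter 6: z = -0.3506 + -0.0000i, |z|^2 = 0.1229
Iter 7: z = -0.4485 + 0.0500i, |z|^2 = 0.2037
Iter 8: z = -0.3728 + 0.0051i, |z|^2 = 0.1390
Iter 9: z = -0.4325 + 0.0462i, |z|^2 = 0.1892
Iter 10: z = -0.3865 + 0.0101i, |z|^2 = 0.1495
Iter 11: z = -0.4221 + 0.0422i, |z|^2 = 0.1800
Iter 12: z = -0.3950 + 0.0143i, |z|^2 = 0.1562
Iter 13: z = -0.4156 + 0.0387i, |z|^2 = 0.1742
Iter 14: z = -0.4002 + 0.0179i, |z|^2 = 0.1605
Iter 15: z = -0.4116 + 0.0357i, |z|^2 = 0.1707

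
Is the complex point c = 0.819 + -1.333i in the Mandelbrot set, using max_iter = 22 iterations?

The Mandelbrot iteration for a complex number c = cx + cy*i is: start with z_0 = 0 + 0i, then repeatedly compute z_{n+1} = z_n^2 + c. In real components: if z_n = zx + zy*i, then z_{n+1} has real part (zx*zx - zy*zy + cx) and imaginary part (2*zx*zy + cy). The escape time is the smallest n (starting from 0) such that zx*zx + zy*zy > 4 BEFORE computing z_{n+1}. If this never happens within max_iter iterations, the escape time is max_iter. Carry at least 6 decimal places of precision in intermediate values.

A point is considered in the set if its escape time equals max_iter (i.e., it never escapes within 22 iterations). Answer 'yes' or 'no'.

Answer: no

Derivation:
z_0 = 0 + 0i, c = 0.8190 + -1.3330i
Iter 1: z = 0.8190 + -1.3330i, |z|^2 = 2.4476
Iter 2: z = -0.2871 + -3.5165i, |z|^2 = 12.4479
Escaped at iteration 2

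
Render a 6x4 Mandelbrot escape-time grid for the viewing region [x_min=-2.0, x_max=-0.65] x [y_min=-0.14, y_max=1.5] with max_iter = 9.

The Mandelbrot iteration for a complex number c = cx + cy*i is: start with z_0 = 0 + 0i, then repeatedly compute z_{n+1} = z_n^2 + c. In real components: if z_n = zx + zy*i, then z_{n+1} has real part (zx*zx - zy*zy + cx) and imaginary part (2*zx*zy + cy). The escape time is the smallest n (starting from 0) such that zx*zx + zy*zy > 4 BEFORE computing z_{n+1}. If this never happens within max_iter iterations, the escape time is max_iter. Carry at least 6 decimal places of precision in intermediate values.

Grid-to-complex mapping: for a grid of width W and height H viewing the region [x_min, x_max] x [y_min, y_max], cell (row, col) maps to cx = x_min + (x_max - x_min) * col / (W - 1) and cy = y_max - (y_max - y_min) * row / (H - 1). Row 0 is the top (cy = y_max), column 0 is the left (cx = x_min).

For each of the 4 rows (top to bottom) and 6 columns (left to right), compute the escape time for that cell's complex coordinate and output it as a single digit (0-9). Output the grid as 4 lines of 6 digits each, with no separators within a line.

Answer: 111222
123334
134779
147999

Derivation:
(row=0, col=0): c = -2.0000 + 1.5000i → escape time 1
(row=0, col=1): c = -1.7300 + 1.5000i → escape time 1
(row=0, col=2): c = -1.4600 + 1.5000i → escape time 1
(row=0, col=3): c = -1.1900 + 1.5000i → escape time 2
(row=0, col=4): c = -0.9200 + 1.5000i → escape time 2
(row=0, col=5): c = -0.6500 + 1.5000i → escape time 2
(row=1, col=0): c = -2.0000 + 0.9533i → escape time 1
(row=1, col=1): c = -1.7300 + 0.9533i → escape time 2
(row=1, col=2): c = -1.4600 + 0.9533i → escape time 3
(row=1, col=3): c = -1.1900 + 0.9533i → escape time 3
(row=1, col=4): c = -0.9200 + 0.9533i → escape time 3
(row=1, col=5): c = -0.6500 + 0.9533i → escape time 4
(row=2, col=0): c = -2.0000 + 0.4067i → escape time 1
(row=2, col=1): c = -1.7300 + 0.4067i → escape time 3
(row=2, col=2): c = -1.4600 + 0.4067i → escape time 4
(row=2, col=3): c = -1.1900 + 0.4067i → escape time 7
(row=2, col=4): c = -0.9200 + 0.4067i → escape time 7
(row=2, col=5): c = -0.6500 + 0.4067i → escape time 9
(row=3, col=0): c = -2.0000 + -0.1400i → escape time 1
(row=3, col=1): c = -1.7300 + -0.1400i → escape time 4
(row=3, col=2): c = -1.4600 + -0.1400i → escape time 7
(row=3, col=3): c = -1.1900 + -0.1400i → escape time 9
(row=3, col=4): c = -0.9200 + -0.1400i → escape time 9
(row=3, col=5): c = -0.6500 + -0.1400i → escape time 9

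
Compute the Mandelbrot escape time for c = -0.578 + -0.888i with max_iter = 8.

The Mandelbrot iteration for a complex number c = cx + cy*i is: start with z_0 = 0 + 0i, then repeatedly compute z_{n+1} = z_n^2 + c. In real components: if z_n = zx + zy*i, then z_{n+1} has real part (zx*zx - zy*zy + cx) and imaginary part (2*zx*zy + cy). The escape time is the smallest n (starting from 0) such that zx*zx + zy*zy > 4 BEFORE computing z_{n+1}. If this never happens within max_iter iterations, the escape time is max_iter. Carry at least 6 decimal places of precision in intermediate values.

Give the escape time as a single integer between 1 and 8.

Answer: 4

Derivation:
z_0 = 0 + 0i, c = -0.5780 + -0.8880i
Iter 1: z = -0.5780 + -0.8880i, |z|^2 = 1.1226
Iter 2: z = -1.0325 + 0.1385i, |z|^2 = 1.0852
Iter 3: z = 0.4688 + -1.1740i, |z|^2 = 1.5981
Iter 4: z = -1.7366 + -1.9888i, |z|^2 = 6.9710
Escaped at iteration 4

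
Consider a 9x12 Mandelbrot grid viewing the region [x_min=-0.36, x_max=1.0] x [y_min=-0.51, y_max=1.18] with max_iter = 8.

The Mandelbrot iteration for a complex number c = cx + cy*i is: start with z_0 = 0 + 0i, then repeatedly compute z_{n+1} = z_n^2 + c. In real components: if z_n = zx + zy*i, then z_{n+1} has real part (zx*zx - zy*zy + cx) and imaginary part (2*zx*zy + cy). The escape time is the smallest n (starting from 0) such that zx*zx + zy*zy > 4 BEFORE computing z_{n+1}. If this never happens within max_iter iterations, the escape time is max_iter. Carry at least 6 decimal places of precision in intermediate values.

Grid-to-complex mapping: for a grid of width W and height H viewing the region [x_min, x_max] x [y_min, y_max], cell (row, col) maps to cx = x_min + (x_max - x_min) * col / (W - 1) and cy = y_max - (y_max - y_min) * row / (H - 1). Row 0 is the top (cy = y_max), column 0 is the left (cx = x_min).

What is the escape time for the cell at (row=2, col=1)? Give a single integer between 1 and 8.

Answer: 8

Derivation:
z_0 = 0 + 0i, c = -0.1900 + 0.8727i
Iter 1: z = -0.1900 + 0.8727i, |z|^2 = 0.7978
Iter 2: z = -0.9156 + 0.5411i, |z|^2 = 1.1310
Iter 3: z = 0.3555 + -0.1181i, |z|^2 = 0.1403
Iter 4: z = -0.0776 + 0.7888i, |z|^2 = 0.6282
Iter 5: z = -0.8062 + 0.7503i, |z|^2 = 1.2129
Iter 6: z = -0.1031 + -0.3371i, |z|^2 = 0.1242
Iter 7: z = -0.2930 + 0.9422i, |z|^2 = 0.9736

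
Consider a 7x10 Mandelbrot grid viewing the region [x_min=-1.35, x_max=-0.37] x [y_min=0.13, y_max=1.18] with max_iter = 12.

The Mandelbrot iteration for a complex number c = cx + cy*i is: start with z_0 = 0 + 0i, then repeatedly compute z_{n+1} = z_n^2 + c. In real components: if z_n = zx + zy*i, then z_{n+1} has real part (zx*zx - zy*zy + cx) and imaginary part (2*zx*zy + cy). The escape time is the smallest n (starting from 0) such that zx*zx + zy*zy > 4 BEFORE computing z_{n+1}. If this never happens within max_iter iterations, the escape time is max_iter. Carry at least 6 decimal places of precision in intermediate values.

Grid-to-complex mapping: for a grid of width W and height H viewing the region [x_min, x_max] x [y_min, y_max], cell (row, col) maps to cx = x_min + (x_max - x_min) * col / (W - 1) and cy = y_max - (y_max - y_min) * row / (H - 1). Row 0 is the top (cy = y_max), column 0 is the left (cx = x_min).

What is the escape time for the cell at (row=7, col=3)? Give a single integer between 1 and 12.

z_0 = 0 + 0i, c = -0.8600 + 0.3633i
Iter 1: z = -0.8600 + 0.3633i, |z|^2 = 0.8716
Iter 2: z = -0.2524 + -0.2616i, |z|^2 = 0.1321
Iter 3: z = -0.8647 + 0.4954i, |z|^2 = 0.9932
Iter 4: z = -0.3577 + -0.4934i, |z|^2 = 0.3714
Iter 5: z = -0.9755 + 0.7163i, |z|^2 = 1.4648
Iter 6: z = -0.4214 + -1.0342i, |z|^2 = 1.2472
Iter 7: z = -1.7520 + 1.2350i, |z|^2 = 4.5949
Escaped at iteration 7

Answer: 7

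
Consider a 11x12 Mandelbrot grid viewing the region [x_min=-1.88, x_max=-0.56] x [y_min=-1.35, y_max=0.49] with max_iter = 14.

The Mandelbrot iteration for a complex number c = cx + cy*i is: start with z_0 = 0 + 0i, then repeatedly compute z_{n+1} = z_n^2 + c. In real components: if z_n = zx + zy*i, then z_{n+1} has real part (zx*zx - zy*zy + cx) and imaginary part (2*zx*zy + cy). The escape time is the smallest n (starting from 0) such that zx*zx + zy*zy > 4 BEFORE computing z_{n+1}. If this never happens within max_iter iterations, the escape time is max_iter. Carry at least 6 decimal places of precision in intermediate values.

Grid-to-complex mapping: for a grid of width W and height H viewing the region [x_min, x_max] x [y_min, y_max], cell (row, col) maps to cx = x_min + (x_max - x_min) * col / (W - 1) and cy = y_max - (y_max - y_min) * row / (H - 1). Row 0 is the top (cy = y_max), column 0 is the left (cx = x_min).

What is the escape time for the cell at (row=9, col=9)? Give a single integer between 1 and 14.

Answer: 3

Derivation:
z_0 = 0 + 0i, c = -0.6920 + -1.0155i
Iter 1: z = -0.6920 + -1.0155i, |z|^2 = 1.5100
Iter 2: z = -1.2443 + 0.3899i, |z|^2 = 1.7003
Iter 3: z = 0.7042 + -1.9858i, |z|^2 = 4.4394
Escaped at iteration 3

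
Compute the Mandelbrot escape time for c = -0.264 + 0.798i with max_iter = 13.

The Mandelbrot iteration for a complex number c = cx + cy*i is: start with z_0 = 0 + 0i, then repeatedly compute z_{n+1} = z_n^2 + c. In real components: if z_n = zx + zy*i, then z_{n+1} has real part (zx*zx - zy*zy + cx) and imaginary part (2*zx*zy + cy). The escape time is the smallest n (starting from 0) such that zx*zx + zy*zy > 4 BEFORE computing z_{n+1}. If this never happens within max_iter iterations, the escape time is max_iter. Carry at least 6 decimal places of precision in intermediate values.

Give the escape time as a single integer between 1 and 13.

z_0 = 0 + 0i, c = -0.2640 + 0.7980i
Iter 1: z = -0.2640 + 0.7980i, |z|^2 = 0.7065
Iter 2: z = -0.8311 + 0.3767i, |z|^2 = 0.8326
Iter 3: z = 0.2849 + 0.1719i, |z|^2 = 0.1107
Iter 4: z = -0.2124 + 0.8959i, |z|^2 = 0.8478
Iter 5: z = -1.0216 + 0.4174i, |z|^2 = 1.2179
Iter 6: z = 0.6055 + -0.0548i, |z|^2 = 0.3696
Iter 7: z = 0.0996 + 0.7316i, |z|^2 = 0.5452
Iter 8: z = -0.7893 + 0.9437i, |z|^2 = 1.5136
Iter 9: z = -0.5315 + -0.6918i, |z|^2 = 0.7611
Iter 10: z = -0.4601 + 1.5334i, |z|^2 = 2.5631
Iter 11: z = -2.4037 + -0.6130i, |z|^2 = 6.1537
Escaped at iteration 11

Answer: 11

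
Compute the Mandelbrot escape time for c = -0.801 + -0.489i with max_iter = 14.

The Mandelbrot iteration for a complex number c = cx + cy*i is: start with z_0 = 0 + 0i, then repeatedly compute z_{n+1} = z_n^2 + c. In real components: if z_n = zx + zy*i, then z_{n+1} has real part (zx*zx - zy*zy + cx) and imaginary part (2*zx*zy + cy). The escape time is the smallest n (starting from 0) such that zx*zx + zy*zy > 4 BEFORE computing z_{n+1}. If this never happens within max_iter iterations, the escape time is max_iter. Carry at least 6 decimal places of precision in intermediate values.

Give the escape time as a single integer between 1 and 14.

Answer: 6

Derivation:
z_0 = 0 + 0i, c = -0.8010 + -0.4890i
Iter 1: z = -0.8010 + -0.4890i, |z|^2 = 0.8807
Iter 2: z = -0.3985 + 0.2944i, |z|^2 = 0.2455
Iter 3: z = -0.7288 + -0.7236i, |z|^2 = 1.0548
Iter 4: z = -0.7934 + 0.5658i, |z|^2 = 0.9497
Iter 5: z = -0.4916 + -1.3869i, |z|^2 = 2.1651
Iter 6: z = -2.4828 + 0.8746i, |z|^2 = 6.9291
Escaped at iteration 6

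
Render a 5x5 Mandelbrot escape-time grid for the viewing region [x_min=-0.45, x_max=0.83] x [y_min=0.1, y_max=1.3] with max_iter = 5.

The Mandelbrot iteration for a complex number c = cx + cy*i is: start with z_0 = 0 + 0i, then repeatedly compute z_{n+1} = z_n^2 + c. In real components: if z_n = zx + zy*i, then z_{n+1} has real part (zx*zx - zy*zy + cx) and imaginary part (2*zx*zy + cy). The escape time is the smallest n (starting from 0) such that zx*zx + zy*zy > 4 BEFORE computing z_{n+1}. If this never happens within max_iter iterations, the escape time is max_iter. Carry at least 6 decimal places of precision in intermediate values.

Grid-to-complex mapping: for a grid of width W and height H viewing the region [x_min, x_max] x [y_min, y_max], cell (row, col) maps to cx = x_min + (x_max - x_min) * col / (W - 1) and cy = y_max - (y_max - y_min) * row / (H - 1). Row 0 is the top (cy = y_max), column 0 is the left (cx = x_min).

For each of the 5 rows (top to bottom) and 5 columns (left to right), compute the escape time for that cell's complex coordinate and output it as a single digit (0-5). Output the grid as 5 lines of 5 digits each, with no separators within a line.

Answer: 32222
45422
55532
55553
55553

Derivation:
(row=0, col=0): c = -0.4500 + 1.3000i → escape time 3
(row=0, col=1): c = -0.1300 + 1.3000i → escape time 2
(row=0, col=2): c = 0.1900 + 1.3000i → escape time 2
(row=0, col=3): c = 0.5100 + 1.3000i → escape time 2
(row=0, col=4): c = 0.8300 + 1.3000i → escape time 2
(row=1, col=0): c = -0.4500 + 1.0000i → escape time 4
(row=1, col=1): c = -0.1300 + 1.0000i → escape time 5
(row=1, col=2): c = 0.1900 + 1.0000i → escape time 4
(row=1, col=3): c = 0.5100 + 1.0000i → escape time 2
(row=1, col=4): c = 0.8300 + 1.0000i → escape time 2
(row=2, col=0): c = -0.4500 + 0.7000i → escape time 5
(row=2, col=1): c = -0.1300 + 0.7000i → escape time 5
(row=2, col=2): c = 0.1900 + 0.7000i → escape time 5
(row=2, col=3): c = 0.5100 + 0.7000i → escape time 3
(row=2, col=4): c = 0.8300 + 0.7000i → escape time 2
(row=3, col=0): c = -0.4500 + 0.4000i → escape time 5
(row=3, col=1): c = -0.1300 + 0.4000i → escape time 5
(row=3, col=2): c = 0.1900 + 0.4000i → escape time 5
(row=3, col=3): c = 0.5100 + 0.4000i → escape time 5
(row=3, col=4): c = 0.8300 + 0.4000i → escape time 3
(row=4, col=0): c = -0.4500 + 0.1000i → escape time 5
(row=4, col=1): c = -0.1300 + 0.1000i → escape time 5
(row=4, col=2): c = 0.1900 + 0.1000i → escape time 5
(row=4, col=3): c = 0.5100 + 0.1000i → escape time 5
(row=4, col=4): c = 0.8300 + 0.1000i → escape time 3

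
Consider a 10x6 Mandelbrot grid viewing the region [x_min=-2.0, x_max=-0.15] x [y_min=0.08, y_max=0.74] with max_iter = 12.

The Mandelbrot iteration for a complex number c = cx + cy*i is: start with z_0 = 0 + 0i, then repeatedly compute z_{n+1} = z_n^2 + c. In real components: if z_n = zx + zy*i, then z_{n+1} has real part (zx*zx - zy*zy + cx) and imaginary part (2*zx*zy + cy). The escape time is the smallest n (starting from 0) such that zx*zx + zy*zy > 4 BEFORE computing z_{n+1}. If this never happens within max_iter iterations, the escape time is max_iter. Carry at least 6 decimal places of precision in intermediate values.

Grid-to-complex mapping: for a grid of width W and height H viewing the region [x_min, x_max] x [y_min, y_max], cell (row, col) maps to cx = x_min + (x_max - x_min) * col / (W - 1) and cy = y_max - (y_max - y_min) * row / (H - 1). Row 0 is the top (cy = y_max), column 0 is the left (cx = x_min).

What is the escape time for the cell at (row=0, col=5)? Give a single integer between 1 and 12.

Answer: 4

Derivation:
z_0 = 0 + 0i, c = -0.9722 + 0.7400i
Iter 1: z = -0.9722 + 0.7400i, |z|^2 = 1.4928
Iter 2: z = -0.5746 + -0.6989i, |z|^2 = 0.8186
Iter 3: z = -1.1305 + 1.5432i, |z|^2 = 3.6594
Iter 4: z = -2.0756 + -2.7491i, |z|^2 = 11.8656
Escaped at iteration 4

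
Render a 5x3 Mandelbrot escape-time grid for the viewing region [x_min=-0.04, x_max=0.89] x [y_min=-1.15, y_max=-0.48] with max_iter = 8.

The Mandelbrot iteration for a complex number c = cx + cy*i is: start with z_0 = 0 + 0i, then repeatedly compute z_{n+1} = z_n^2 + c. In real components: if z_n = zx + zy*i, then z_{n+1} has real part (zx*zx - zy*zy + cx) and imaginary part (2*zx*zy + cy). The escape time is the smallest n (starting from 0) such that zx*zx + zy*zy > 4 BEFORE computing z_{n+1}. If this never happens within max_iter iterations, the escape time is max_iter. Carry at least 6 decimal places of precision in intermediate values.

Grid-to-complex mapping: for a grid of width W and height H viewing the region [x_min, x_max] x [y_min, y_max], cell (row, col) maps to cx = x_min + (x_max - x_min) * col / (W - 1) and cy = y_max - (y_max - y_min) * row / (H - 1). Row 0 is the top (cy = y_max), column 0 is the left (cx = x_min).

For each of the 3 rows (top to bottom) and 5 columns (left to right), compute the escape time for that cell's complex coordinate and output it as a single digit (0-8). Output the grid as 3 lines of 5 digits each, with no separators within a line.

Answer: 88633
85432
43222

Derivation:
(row=0, col=0): c = -0.0400 + -0.4800i → escape time 8
(row=0, col=1): c = 0.1925 + -0.4800i → escape time 8
(row=0, col=2): c = 0.4250 + -0.4800i → escape time 6
(row=0, col=3): c = 0.6575 + -0.4800i → escape time 3
(row=0, col=4): c = 0.8900 + -0.4800i → escape time 3
(row=1, col=0): c = -0.0400 + -0.8150i → escape time 8
(row=1, col=1): c = 0.1925 + -0.8150i → escape time 5
(row=1, col=2): c = 0.4250 + -0.8150i → escape time 4
(row=1, col=3): c = 0.6575 + -0.8150i → escape time 3
(row=1, col=4): c = 0.8900 + -0.8150i → escape time 2
(row=2, col=0): c = -0.0400 + -1.1500i → escape time 4
(row=2, col=1): c = 0.1925 + -1.1500i → escape time 3
(row=2, col=2): c = 0.4250 + -1.1500i → escape time 2
(row=2, col=3): c = 0.6575 + -1.1500i → escape time 2
(row=2, col=4): c = 0.8900 + -1.1500i → escape time 2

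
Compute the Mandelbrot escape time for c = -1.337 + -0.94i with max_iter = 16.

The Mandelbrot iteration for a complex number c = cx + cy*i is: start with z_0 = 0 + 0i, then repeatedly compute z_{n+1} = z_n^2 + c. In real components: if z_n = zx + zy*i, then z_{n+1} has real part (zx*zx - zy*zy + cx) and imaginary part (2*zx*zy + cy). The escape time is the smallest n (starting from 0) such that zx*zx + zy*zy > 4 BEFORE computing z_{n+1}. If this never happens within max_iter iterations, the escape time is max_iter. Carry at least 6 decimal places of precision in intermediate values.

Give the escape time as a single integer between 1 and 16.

Answer: 3

Derivation:
z_0 = 0 + 0i, c = -1.3370 + -0.9400i
Iter 1: z = -1.3370 + -0.9400i, |z|^2 = 2.6712
Iter 2: z = -0.4330 + 1.5736i, |z|^2 = 2.6636
Iter 3: z = -3.6256 + -2.3028i, |z|^2 = 18.4477
Escaped at iteration 3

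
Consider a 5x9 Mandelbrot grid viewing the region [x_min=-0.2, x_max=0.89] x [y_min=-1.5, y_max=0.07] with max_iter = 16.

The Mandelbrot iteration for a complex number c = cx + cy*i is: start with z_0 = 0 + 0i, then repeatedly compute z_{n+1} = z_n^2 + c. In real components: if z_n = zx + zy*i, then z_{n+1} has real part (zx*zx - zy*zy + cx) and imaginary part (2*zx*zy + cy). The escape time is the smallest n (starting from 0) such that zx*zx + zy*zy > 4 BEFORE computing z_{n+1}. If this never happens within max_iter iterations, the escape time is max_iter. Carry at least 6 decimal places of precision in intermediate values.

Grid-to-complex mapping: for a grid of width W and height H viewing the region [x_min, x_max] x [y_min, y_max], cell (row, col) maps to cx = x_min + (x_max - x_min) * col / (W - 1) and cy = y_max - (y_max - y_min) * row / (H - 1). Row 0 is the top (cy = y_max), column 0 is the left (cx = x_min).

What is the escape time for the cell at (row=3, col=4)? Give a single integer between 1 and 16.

z_0 = 0 + 0i, c = 0.8900 + -0.5188i
Iter 1: z = 0.8900 + -0.5188i, |z|^2 = 1.0612
Iter 2: z = 1.4130 + -1.4421i, |z|^2 = 4.0763
Escaped at iteration 2

Answer: 2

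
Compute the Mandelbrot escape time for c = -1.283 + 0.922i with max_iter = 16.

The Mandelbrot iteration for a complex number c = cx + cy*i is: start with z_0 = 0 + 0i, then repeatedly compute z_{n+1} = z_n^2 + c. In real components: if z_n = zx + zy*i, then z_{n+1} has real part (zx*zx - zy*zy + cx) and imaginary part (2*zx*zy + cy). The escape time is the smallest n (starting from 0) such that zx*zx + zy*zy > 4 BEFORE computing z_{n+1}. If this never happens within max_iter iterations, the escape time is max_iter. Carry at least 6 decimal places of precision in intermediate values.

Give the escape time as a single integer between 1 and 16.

z_0 = 0 + 0i, c = -1.2830 + 0.9220i
Iter 1: z = -1.2830 + 0.9220i, |z|^2 = 2.4962
Iter 2: z = -0.4870 + -1.4439i, |z|^2 = 2.3219
Iter 3: z = -3.1305 + 2.3283i, |z|^2 = 15.2213
Escaped at iteration 3

Answer: 3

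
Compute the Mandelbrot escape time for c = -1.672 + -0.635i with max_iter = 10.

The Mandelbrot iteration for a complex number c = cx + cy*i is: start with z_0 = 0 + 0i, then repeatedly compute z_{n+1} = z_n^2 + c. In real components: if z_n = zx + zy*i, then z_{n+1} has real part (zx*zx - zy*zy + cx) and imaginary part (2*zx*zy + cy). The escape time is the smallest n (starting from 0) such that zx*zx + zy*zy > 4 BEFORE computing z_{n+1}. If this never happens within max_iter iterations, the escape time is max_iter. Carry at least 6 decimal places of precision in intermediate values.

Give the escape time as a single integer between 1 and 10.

Answer: 3

Derivation:
z_0 = 0 + 0i, c = -1.6720 + -0.6350i
Iter 1: z = -1.6720 + -0.6350i, |z|^2 = 3.1988
Iter 2: z = 0.7204 + 1.4884i, |z|^2 = 2.7344
Iter 3: z = -3.3685 + 1.5094i, |z|^2 = 13.6254
Escaped at iteration 3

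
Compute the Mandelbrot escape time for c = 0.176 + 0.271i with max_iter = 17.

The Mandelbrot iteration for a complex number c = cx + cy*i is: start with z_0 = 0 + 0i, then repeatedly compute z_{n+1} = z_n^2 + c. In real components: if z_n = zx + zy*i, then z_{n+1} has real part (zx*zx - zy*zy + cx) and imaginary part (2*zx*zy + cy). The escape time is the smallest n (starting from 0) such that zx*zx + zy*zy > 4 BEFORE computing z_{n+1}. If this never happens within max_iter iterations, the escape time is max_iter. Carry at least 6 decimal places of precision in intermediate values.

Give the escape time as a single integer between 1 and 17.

z_0 = 0 + 0i, c = 0.1760 + 0.2710i
Iter 1: z = 0.1760 + 0.2710i, |z|^2 = 0.1044
Iter 2: z = 0.1335 + 0.3664i, |z|^2 = 0.1521
Iter 3: z = 0.0596 + 0.3689i, |z|^2 = 0.1396
Iter 4: z = 0.0435 + 0.3150i, |z|^2 = 0.1011
Iter 5: z = 0.0787 + 0.2984i, |z|^2 = 0.0952
Iter 6: z = 0.0931 + 0.3180i, |z|^2 = 0.1098
Iter 7: z = 0.0836 + 0.3302i, |z|^2 = 0.1160
Iter 8: z = 0.0739 + 0.3262i, |z|^2 = 0.1119
Iter 9: z = 0.0751 + 0.3192i, |z|^2 = 0.1075
Iter 10: z = 0.0797 + 0.3189i, |z|^2 = 0.1081
Iter 11: z = 0.0806 + 0.3219i, |z|^2 = 0.1101
Iter 12: z = 0.0789 + 0.3229i, |z|^2 = 0.1105
Iter 13: z = 0.0780 + 0.3220i, |z|^2 = 0.1097
Iter 14: z = 0.0784 + 0.3212i, |z|^2 = 0.1093
Iter 15: z = 0.0790 + 0.3214i, |z|^2 = 0.1095
Iter 16: z = 0.0790 + 0.3218i, |z|^2 = 0.1098

Answer: 17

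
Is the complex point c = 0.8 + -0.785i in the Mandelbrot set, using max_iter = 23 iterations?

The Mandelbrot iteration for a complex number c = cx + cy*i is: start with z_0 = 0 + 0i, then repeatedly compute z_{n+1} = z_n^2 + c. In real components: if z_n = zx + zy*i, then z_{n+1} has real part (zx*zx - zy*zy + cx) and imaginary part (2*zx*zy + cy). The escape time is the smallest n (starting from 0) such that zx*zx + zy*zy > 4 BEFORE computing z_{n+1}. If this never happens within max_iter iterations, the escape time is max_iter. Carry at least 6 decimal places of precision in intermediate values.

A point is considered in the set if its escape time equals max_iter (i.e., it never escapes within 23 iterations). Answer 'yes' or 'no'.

z_0 = 0 + 0i, c = 0.8000 + -0.7850i
Iter 1: z = 0.8000 + -0.7850i, |z|^2 = 1.2562
Iter 2: z = 0.8238 + -2.0410i, |z|^2 = 4.8443
Escaped at iteration 2

Answer: no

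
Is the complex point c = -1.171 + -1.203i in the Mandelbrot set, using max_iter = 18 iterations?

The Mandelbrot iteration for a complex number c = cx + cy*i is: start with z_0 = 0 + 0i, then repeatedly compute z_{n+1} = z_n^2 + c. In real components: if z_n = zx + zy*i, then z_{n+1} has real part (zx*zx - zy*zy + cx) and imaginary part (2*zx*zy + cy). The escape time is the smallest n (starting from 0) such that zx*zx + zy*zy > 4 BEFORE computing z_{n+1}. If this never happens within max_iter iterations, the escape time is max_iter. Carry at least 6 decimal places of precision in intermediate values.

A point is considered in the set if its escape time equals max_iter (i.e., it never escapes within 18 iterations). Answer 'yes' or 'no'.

Answer: no

Derivation:
z_0 = 0 + 0i, c = -1.1710 + -1.2030i
Iter 1: z = -1.1710 + -1.2030i, |z|^2 = 2.8185
Iter 2: z = -1.2470 + 1.6144i, |z|^2 = 4.1613
Escaped at iteration 2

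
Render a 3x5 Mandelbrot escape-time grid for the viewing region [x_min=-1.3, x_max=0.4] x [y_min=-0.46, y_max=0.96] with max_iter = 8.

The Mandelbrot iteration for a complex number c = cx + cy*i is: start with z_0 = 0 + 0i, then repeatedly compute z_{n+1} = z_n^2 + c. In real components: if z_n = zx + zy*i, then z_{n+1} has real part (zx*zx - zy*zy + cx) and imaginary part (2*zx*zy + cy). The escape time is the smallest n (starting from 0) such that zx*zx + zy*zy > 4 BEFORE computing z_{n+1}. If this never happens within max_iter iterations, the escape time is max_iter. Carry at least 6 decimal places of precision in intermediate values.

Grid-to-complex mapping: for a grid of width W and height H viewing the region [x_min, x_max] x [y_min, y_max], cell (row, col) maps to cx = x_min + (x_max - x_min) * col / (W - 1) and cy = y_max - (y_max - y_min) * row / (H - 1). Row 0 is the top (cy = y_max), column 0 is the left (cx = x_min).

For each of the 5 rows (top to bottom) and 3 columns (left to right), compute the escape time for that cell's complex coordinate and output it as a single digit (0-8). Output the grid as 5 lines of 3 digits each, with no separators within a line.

Answer: 343
388
788
888
587

Derivation:
(row=0, col=0): c = -1.3000 + 0.9600i → escape time 3
(row=0, col=1): c = -0.4500 + 0.9600i → escape time 4
(row=0, col=2): c = 0.4000 + 0.9600i → escape time 3
(row=1, col=0): c = -1.3000 + 0.6050i → escape time 3
(row=1, col=1): c = -0.4500 + 0.6050i → escape time 8
(row=1, col=2): c = 0.4000 + 0.6050i → escape time 8
(row=2, col=0): c = -1.3000 + 0.2500i → escape time 7
(row=2, col=1): c = -0.4500 + 0.2500i → escape time 8
(row=2, col=2): c = 0.4000 + 0.2500i → escape time 8
(row=3, col=0): c = -1.3000 + -0.1050i → escape time 8
(row=3, col=1): c = -0.4500 + -0.1050i → escape time 8
(row=3, col=2): c = 0.4000 + -0.1050i → escape time 8
(row=4, col=0): c = -1.3000 + -0.4600i → escape time 5
(row=4, col=1): c = -0.4500 + -0.4600i → escape time 8
(row=4, col=2): c = 0.4000 + -0.4600i → escape time 7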